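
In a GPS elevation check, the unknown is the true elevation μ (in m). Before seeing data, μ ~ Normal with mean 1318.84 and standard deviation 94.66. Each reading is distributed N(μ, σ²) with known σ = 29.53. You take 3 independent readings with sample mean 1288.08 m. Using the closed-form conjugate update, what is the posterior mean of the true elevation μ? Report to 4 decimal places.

1289.0465

For Normal data with known variance σ², a Normal(μ₀, σ₀²) prior on μ is conjugate. Posterior precision = 1/σ₀² + n/σ²; posterior mean is the precision-weighted average of μ₀ and x̄.
n·x̄ = 3·1288.08 = 3864.24.
σ₀² = 94.66² = 8960.5156, σ² = 29.53² = 872.0209; σ² + n·σ₀² = 872.0209 + 3·8960.5156 = 27753.5677.
Posterior mean = (μ₀/σ₀² + n·x̄/σ²)/(1/σ₀² + n/σ²) = (σ²·μ₀ + σ₀²·n·x̄)/(σ² + n·σ₀²) = (872.0209·1318.84 + 8960.5156·3864.24)/27753.5677 = 35775638.8459/27753.5677 = 1289.0465.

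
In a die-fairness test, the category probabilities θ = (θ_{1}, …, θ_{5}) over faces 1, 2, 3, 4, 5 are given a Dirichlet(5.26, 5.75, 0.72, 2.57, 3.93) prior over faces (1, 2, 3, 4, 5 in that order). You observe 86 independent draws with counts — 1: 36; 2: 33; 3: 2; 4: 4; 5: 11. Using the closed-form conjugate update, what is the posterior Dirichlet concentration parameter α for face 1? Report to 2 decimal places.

41.26

The Dirichlet prior is conjugate to the Multinomial likelihood: each posterior αⱼ = prior αⱼ + observed count nⱼ.
Posterior concentration: (41.26, 38.75, 2.72, 6.57, 14.93), total = 104.23.
α_{1} = 5.26 + 36 = 41.26.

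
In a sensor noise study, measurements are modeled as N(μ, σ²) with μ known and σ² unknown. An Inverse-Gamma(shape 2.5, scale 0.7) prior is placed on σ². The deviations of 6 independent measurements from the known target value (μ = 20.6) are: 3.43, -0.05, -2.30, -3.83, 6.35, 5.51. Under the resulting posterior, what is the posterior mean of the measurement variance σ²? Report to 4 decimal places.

11.5343

With known mean μ and an Inverse-Gamma(α, β) prior on σ², the Normal likelihood is conjugate: posterior is Inv-Gamma(α + n/2, β + Σ(xᵢ−μ)²/2).
Σ(xᵢ−μ)² = (3.43)² + (-0.05)² + (-2.30)² + (-3.83)² + (6.35)² + (5.51)² = 102.4089.
Posterior: Inv-Gamma(2.5 + 6/2, 0.7 + 102.4089/2) = Inv-Gamma(5.50, 51.90445).
E[σ²|data] = β/(α−1) = 51.90445/4.50 = 11.5343.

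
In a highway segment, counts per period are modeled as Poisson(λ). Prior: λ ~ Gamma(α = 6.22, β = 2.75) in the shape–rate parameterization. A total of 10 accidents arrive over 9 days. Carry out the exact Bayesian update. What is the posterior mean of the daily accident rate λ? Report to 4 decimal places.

1.3804

With a Gamma(shape α, rate β) prior, the Poisson likelihood is conjugate: the posterior is Gamma(α + ΣXᵢ, β + n).
Posterior: Gamma(α+S, β+n) = Gamma(6.22+10, 2.75+9) = Gamma(16.22, 11.75).
Posterior mean = α/β = 16.22/11.75 = 1.3804.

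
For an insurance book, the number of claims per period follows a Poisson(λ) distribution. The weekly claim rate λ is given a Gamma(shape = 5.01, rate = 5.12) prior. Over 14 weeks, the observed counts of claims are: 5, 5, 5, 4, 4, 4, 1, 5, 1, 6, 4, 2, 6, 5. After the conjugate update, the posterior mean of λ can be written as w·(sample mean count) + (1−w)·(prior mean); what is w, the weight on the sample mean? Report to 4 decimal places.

0.7322

With a Gamma(shape α, rate β) prior, the Poisson likelihood is conjugate: the posterior is Gamma(α + ΣXᵢ, β + n).
Posterior mean = (α₀+S)/(β₀+n) = [n/(β₀+n)]·(S/n) + [β₀/(β₀+n)]·(α₀/β₀), so only n and β₀ enter the weight.
Weight on data w = n/(β₀+n) = 14/(5.12+14) = 14/19.12 = 0.7322.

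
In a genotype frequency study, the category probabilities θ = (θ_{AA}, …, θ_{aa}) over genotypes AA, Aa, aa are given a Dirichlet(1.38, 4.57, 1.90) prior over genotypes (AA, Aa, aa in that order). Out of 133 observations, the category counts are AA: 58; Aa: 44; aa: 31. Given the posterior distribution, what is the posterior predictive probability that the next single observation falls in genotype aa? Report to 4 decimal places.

The Dirichlet prior is conjugate to the Multinomial likelihood: each posterior αⱼ = prior αⱼ + observed count nⱼ.
Posterior concentration: (59.38, 48.57, 32.90), total = 140.85.
P(next = aa | data) = α_{aa}/Σα = 0.2336.

0.2336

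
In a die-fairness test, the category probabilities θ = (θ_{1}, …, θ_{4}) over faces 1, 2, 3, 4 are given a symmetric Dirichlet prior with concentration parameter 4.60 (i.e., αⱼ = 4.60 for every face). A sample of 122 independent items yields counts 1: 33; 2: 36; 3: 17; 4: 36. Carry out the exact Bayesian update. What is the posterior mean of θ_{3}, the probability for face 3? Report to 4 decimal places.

The Dirichlet prior is conjugate to the Multinomial likelihood: each posterior αⱼ = prior αⱼ + observed count nⱼ.
Posterior concentration: (37.60, 40.60, 21.60, 40.60), total = 140.40.
E[θ_{3}|data] = α_{3}/Σα = 21.60/140.40 = 0.1538.

0.1538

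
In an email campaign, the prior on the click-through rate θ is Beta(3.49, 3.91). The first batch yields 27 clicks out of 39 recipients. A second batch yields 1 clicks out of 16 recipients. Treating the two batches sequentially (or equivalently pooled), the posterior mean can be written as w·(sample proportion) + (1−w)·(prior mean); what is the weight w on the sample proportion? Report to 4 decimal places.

0.8814

The Beta prior is conjugate to a Binomial/Bernoulli likelihood; the update adds successes to α and failures to β.
Total number of recipients: n = 39 + 16 = 55.
Posterior mean = (α₀+k)/(α₀+β₀+n) = [n/(α₀+β₀+n)]·(k/n) + [(α₀+β₀)/(α₀+β₀+n)]·α₀/(α₀+β₀), so only n and the prior enter the weight.
The weight on the data is w = n/(α₀+β₀+n) = 55/(3.49+3.91+55) = 55/62.40 = 0.8814.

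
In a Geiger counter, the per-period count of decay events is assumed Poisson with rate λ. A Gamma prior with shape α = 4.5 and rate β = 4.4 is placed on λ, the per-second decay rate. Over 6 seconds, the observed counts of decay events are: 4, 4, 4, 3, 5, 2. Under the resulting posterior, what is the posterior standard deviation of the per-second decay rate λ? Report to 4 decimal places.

With a Gamma(shape α, rate β) prior, the Poisson likelihood is conjugate: the posterior is Gamma(α + ΣXᵢ, β + n).
Sum of counts S = 22 over n = 6 seconds.
Posterior: Gamma(α+S, β+n) = Gamma(4.5+22, 4.4+6) = Gamma(26.5, 10.4).
SD = √α/β = √26.5/10.4 = 0.4950.

0.4950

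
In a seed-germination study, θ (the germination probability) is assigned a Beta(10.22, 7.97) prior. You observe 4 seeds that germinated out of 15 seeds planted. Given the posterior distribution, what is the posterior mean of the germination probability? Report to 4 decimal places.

The Beta prior is conjugate to a Binomial/Bernoulli likelihood; the update adds successes to α and failures to β.
Posterior: Beta(α+k, β+n−k) = Beta(10.22+4, 7.97+11) = Beta(14.22, 18.97).
Posterior mean = α/(α+β) = 14.22/33.19 = 0.4284.

0.4284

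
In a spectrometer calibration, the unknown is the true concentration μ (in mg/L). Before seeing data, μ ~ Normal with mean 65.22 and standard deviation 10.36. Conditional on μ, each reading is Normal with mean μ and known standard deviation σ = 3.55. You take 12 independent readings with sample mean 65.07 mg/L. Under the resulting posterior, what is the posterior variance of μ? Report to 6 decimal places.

1.040032

For Normal data with known variance σ², a Normal(μ₀, σ₀²) prior on μ is conjugate. Posterior precision = 1/σ₀² + n/σ²; posterior mean is the precision-weighted average of μ₀ and x̄.
σ₀² = 10.36² = 107.3296, σ² = 3.55² = 12.6025; σ² + n·σ₀² = 12.6025 + 12·107.3296 = 1300.5577.
Posterior precision = 1/σ₀² + n/σ² = 1/107.3296 + 12/12.6025 = (σ² + n·σ₀²)/(σ₀²σ²) = 1300.5577/(107.3296·12.6025); posterior variance σₙ² = σ₀²σ²/(σ² + n·σ₀²) = 107.3296·12.6025/1300.5577 = 1.040032.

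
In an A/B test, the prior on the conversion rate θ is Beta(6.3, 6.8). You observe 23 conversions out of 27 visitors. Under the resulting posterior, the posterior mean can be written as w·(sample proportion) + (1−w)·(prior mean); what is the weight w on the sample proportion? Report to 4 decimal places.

The Beta prior is conjugate to a Binomial/Bernoulli likelihood; the update adds successes to α and failures to β.
Posterior mean = (α₀+k)/(α₀+β₀+n) = [n/(α₀+β₀+n)]·(k/n) + [(α₀+β₀)/(α₀+β₀+n)]·α₀/(α₀+β₀), so only n and the prior enter the weight.
The weight on the data is w = n/(α₀+β₀+n) = 27/(6.3+6.8+27) = 27/40.1 = 0.6733.

0.6733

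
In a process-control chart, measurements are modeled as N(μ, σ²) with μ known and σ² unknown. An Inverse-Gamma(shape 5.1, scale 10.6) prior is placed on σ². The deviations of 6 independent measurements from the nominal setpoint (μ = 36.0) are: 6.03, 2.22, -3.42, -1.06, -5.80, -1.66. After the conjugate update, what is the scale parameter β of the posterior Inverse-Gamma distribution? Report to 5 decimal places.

55.85245

With known mean μ and an Inverse-Gamma(α, β) prior on σ², the Normal likelihood is conjugate: posterior is Inv-Gamma(α + n/2, β + Σ(xᵢ−μ)²/2).
Σ(xᵢ−μ)² = (6.03)² + (2.22)² + (-3.42)² + (-1.06)² + (-5.80)² + (-1.66)² = 90.5049.
Posterior: Inv-Gamma(5.1 + 6/2, 10.6 + 90.5049/2) = Inv-Gamma(8.10, 55.85245).
Posterior β = 55.85245.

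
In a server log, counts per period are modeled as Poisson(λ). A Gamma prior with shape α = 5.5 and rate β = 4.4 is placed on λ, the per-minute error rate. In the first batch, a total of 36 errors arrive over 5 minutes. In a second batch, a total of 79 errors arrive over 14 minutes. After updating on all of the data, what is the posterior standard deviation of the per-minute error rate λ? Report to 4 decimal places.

0.4691

With a Gamma(shape α, rate β) prior, the Poisson likelihood is conjugate: the posterior is Gamma(α + ΣXᵢ, β + n).
After batch 1: Gamma(α+S, β+n) = Gamma(5.5+36, 4.4+5) = Gamma(41.5, 9.4).
After batch 2: Gamma(α+S, β+n) = Gamma(41.5+79, 9.4+14) = Gamma(120.5, 23.4).
SD = √α/β = √120.5/23.4 = 0.4691.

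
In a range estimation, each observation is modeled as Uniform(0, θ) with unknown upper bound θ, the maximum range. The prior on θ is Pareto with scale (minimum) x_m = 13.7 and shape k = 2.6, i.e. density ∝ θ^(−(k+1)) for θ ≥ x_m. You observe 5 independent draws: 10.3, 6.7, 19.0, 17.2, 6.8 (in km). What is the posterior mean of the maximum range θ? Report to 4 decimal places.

A Pareto(scale x_m, shape k) prior on the upper bound θ of Uniform(0, θ) is conjugate: posterior is Pareto(max(x_m, max xᵢ), k + n).
Sample maximum = 19.0; prior scale x_m = 13.7 → posterior scale = max = 19.0.
Posterior shape = 2.6 + 5 = 7.6.
E[θ|data] = k·x_m/(k−1) = 7.6·19.0/6.6 = 21.8788.

21.8788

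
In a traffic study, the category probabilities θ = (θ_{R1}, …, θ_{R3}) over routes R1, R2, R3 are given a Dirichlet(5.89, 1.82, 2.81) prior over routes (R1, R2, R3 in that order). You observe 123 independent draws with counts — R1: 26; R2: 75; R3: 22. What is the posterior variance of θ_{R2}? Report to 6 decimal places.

The Dirichlet prior is conjugate to the Multinomial likelihood: each posterior αⱼ = prior αⱼ + observed count nⱼ.
Posterior concentration: (31.89, 76.82, 24.81), total = 133.52.
Var[θ_j] = α_j(Σα−α_j)/((Σα)²(Σα+1)) = 76.82·56.70/(133.52²·134.52) = 0.001816.

0.001816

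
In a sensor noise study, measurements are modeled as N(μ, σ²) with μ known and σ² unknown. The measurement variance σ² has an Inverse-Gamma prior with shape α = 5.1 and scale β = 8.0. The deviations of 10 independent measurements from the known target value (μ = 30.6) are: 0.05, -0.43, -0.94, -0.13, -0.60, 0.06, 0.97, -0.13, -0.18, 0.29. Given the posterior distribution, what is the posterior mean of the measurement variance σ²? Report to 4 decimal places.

With known mean μ and an Inverse-Gamma(α, β) prior on σ², the Normal likelihood is conjugate: posterior is Inv-Gamma(α + n/2, β + Σ(xᵢ−μ)²/2).
Σ(xᵢ−μ)² = (0.05)² + (-0.43)² + (-0.94)² + (-0.13)² + (-0.60)² + (0.06)² + (0.97)² + (-0.13)² + (-0.18)² + (0.29)² = 2.5258.
Posterior: Inv-Gamma(5.1 + 10/2, 8.0 + 2.5258/2) = Inv-Gamma(10.10, 9.26290).
E[σ²|data] = β/(α−1) = 9.26290/9.10 = 1.0179.

1.0179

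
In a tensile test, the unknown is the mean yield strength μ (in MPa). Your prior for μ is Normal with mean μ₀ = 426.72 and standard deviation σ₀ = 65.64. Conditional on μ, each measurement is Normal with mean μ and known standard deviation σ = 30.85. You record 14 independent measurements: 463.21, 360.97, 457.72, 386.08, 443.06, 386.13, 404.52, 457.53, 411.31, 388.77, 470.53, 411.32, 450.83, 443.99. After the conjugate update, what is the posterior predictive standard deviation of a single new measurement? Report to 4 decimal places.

31.9162

For Normal data with known variance σ², a Normal(μ₀, σ₀²) prior on μ is conjugate. Posterior precision = 1/σ₀² + n/σ²; posterior mean is the precision-weighted average of μ₀ and x̄.
σ₀² = 65.64² = 4308.6096, σ² = 30.85² = 951.7225; σ² + n·σ₀² = 951.7225 + 14·4308.6096 = 61272.2569.
Posterior precision = 1/σ₀² + n/σ² = 1/4308.6096 + 14/951.7225 = (σ² + n·σ₀²)/(σ₀²σ²) = 61272.2569/(4308.6096·951.7225); posterior variance σₙ² = σ₀²σ²/(σ² + n·σ₀²) = 4308.6096·951.7225/61272.2569 = 66.924264.
Predictive variance for one new observation = σₙ² + σ² = 4308.6096·951.7225/61272.2569 + 951.7225 = σ²·(σ₀² + 61272.2569)/61272.2569 = 951.7225·65580.8665/61272.2569 = 1018.646764; SD = √(951.7225·65580.8665/61272.2569) = 31.9162.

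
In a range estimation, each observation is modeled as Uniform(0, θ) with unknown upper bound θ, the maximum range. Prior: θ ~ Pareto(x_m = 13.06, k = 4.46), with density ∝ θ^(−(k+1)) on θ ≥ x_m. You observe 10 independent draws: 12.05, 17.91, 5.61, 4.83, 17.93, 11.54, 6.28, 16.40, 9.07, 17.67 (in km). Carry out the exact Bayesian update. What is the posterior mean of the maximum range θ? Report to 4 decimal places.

19.2621

A Pareto(scale x_m, shape k) prior on the upper bound θ of Uniform(0, θ) is conjugate: posterior is Pareto(max(x_m, max xᵢ), k + n).
Sample maximum = 17.93; prior scale x_m = 13.06 → posterior scale = max = 17.93.
Posterior shape = 4.46 + 10 = 14.46.
E[θ|data] = k·x_m/(k−1) = 14.46·17.93/13.46 = 19.2621.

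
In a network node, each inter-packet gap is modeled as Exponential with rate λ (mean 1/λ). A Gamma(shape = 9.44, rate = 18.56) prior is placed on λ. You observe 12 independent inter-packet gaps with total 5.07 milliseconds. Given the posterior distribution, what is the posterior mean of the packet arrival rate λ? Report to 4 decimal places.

With a Gamma(shape α, rate β) prior on the exponential rate λ, the posterior after n observations with total T = Σxᵢ is Gamma(α+n, β+T).
Posterior: Gamma(9.44+12, 18.56+5.07) = Gamma(21.44, 23.63).
Posterior mean of λ = α/β = 21.44/23.63 = 0.9073.

0.9073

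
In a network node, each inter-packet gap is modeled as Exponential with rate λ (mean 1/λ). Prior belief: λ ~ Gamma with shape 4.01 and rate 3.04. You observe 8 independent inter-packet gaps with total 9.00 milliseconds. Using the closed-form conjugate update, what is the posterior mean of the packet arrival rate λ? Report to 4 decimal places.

With a Gamma(shape α, rate β) prior on the exponential rate λ, the posterior after n observations with total T = Σxᵢ is Gamma(α+n, β+T).
Posterior: Gamma(4.01+8, 3.04+9.00) = Gamma(12.01, 12.04).
Posterior mean of λ = α/β = 12.01/12.04 = 0.9975.

0.9975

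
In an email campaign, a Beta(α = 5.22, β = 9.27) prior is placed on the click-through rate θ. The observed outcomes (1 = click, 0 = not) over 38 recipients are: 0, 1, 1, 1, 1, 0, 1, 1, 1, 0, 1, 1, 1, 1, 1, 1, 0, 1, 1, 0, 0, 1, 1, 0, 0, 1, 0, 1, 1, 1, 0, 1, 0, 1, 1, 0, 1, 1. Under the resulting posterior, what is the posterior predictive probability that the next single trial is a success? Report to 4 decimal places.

0.5948

The Beta prior is conjugate to a Binomial/Bernoulli likelihood; the update adds successes to α and failures to β.
Posterior: Beta(α+k, β+n−k) = Beta(5.22+26, 9.27+12) = Beta(31.22, 21.27).
For a single future Bernoulli trial, P(success | data) = α/(α+β) = 0.5948.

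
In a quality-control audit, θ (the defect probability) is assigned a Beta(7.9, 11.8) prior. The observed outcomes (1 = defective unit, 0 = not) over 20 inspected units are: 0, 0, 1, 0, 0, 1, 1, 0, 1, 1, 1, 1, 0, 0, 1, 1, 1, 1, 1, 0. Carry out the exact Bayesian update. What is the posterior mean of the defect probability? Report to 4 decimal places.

The Beta prior is conjugate to a Binomial/Bernoulli likelihood; the update adds successes to α and failures to β.
Posterior: Beta(α+k, β+n−k) = Beta(7.9+12, 11.8+8) = Beta(19.9, 19.8).
Posterior mean = α/(α+β) = 19.9/39.7 = 0.5013.

0.5013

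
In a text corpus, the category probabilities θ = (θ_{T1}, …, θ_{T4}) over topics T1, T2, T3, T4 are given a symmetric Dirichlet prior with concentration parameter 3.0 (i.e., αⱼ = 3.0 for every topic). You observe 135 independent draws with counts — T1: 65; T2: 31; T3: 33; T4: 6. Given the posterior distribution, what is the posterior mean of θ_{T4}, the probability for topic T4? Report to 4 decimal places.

0.0612

The Dirichlet prior is conjugate to the Multinomial likelihood: each posterior αⱼ = prior αⱼ + observed count nⱼ.
Posterior concentration: (68.0, 34.0, 36.0, 9.0), total = 147.0.
E[θ_{T4}|data] = α_{T4}/Σα = 9.0/147.0 = 0.0612.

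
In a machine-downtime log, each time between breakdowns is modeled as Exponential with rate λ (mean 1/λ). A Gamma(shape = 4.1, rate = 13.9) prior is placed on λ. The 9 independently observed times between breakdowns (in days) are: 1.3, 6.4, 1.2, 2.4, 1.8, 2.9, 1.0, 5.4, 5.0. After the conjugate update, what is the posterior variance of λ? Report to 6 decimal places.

With a Gamma(shape α, rate β) prior on the exponential rate λ, the posterior after n observations with total T = Σxᵢ is Gamma(α+n, β+T).
Sum of observations T = 27.4 days; n = 9.
Posterior: Gamma(4.1+9, 13.9+27.4) = Gamma(13.1, 41.3).
Var = α/β² = 0.007680.

0.007680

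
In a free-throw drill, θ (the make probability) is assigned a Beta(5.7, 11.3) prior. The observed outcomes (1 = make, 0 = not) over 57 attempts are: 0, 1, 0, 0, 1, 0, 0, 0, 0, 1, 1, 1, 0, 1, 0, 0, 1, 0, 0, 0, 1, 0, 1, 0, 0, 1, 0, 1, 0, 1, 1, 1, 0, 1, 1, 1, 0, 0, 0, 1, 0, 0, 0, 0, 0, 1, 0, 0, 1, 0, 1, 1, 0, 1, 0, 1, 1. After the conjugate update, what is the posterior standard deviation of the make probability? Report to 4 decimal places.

The Beta prior is conjugate to a Binomial/Bernoulli likelihood; the update adds successes to α and failures to β.
Posterior: Beta(α+k, β+n−k) = Beta(5.7+25, 11.3+32) = Beta(30.7, 43.3).
Var = αβ/((α+β)²(α+β+1)) = 30.7·43.3/(74.0²·75.0) = 0.00323669; SD = √0.00323669 = 0.0569.

0.0569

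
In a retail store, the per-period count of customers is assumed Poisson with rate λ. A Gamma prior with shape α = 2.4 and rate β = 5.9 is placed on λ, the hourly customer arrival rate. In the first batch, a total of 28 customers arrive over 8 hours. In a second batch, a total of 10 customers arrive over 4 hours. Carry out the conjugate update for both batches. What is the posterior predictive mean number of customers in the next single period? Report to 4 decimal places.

2.2570

With a Gamma(shape α, rate β) prior, the Poisson likelihood is conjugate: the posterior is Gamma(α + ΣXᵢ, β + n).
After batch 1: Gamma(α+S, β+n) = Gamma(2.4+28, 5.9+8) = Gamma(30.4, 13.9).
After batch 2: Gamma(α+S, β+n) = Gamma(30.4+10, 13.9+4) = Gamma(40.4, 17.9).
The predictive distribution for one future period is NegBinom with mean α/β = 2.2570.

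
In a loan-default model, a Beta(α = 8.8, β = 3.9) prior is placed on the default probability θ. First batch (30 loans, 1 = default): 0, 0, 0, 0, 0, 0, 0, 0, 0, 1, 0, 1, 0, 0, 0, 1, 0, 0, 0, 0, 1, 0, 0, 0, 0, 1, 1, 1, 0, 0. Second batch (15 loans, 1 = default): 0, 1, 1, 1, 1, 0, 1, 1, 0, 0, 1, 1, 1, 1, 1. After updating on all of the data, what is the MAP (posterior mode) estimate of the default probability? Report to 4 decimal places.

The Beta prior is conjugate to a Binomial/Bernoulli likelihood; the update adds successes to α and failures to β.
After batch 1: Beta(8.8+7, 3.9+23) = Beta(15.8, 26.9).
After batch 2: Beta(15.8+11, 26.9+4) = Beta(26.8, 30.9).
Mode of Beta(a,b) for a,b>1 is (a−1)/(a+b−2) = 25.8/55.7 = 0.4632.

0.4632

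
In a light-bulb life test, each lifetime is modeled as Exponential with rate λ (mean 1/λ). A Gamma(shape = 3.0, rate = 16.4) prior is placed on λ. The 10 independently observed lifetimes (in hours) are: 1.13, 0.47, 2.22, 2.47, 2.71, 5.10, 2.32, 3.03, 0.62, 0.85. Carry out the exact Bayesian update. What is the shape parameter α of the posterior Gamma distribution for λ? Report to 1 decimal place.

With a Gamma(shape α, rate β) prior on the exponential rate λ, the posterior after n observations with total T = Σxᵢ is Gamma(α+n, β+T).
Sum of observations T = 20.92 hours; n = 10.
Posterior: Gamma(3.0+10, 16.4+20.92) = Gamma(13.0, 37.32).
Posterior α = 13.0.

13.0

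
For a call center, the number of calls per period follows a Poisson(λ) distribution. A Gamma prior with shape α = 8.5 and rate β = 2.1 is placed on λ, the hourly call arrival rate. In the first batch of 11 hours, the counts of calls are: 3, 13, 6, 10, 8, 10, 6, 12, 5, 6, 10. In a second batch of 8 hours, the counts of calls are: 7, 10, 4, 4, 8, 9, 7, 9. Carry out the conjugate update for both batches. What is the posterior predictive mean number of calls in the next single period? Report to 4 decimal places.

7.3697

With a Gamma(shape α, rate β) prior, the Poisson likelihood is conjugate: the posterior is Gamma(α + ΣXᵢ, β + n).
Batch 1: sum of counts S = 89 over n = 11 hours.
After batch 1: Gamma(α+S, β+n) = Gamma(8.5+89, 2.1+11) = Gamma(97.5, 13.1).
Batch 2: sum of counts S = 58 over n = 8 hours.
After batch 2: Gamma(α+S, β+n) = Gamma(97.5+58, 13.1+8) = Gamma(155.5, 21.1).
The predictive distribution for one future period is NegBinom with mean α/β = 7.3697.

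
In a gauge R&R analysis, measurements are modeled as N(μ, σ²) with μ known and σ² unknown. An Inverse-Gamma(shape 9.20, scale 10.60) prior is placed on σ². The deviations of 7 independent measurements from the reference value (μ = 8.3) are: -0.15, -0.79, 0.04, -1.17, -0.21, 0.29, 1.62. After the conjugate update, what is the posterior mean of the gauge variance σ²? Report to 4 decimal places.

1.1098

With known mean μ and an Inverse-Gamma(α, β) prior on σ², the Normal likelihood is conjugate: posterior is Inv-Gamma(α + n/2, β + Σ(xᵢ−μ)²/2).
Σ(xᵢ−μ)² = (-0.15)² + (-0.79)² + (0.04)² + (-1.17)² + (-0.21)² + (0.29)² + (1.62)² = 4.7697.
Posterior: Inv-Gamma(9.20 + 7/2, 10.60 + 4.7697/2) = Inv-Gamma(12.70, 12.98485).
E[σ²|data] = β/(α−1) = 12.98485/11.70 = 1.1098.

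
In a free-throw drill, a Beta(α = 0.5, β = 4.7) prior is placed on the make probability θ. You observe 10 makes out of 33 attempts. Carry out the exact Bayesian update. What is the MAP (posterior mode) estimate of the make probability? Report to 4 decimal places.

0.2624

The Beta prior is conjugate to a Binomial/Bernoulli likelihood; the update adds successes to α and failures to β.
Posterior: Beta(α+k, β+n−k) = Beta(0.5+10, 4.7+23) = Beta(10.5, 27.7).
Mode of Beta(a,b) for a,b>1 is (a−1)/(a+b−2) = 9.5/36.2 = 0.2624.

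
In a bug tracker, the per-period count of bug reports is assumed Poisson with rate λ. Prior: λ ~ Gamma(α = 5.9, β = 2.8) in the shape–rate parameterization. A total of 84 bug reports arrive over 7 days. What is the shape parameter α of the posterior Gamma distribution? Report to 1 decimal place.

89.9

With a Gamma(shape α, rate β) prior, the Poisson likelihood is conjugate: the posterior is Gamma(α + ΣXᵢ, β + n).
Posterior: Gamma(α+S, β+n) = Gamma(5.9+84, 2.8+7) = Gamma(89.9, 9.8).
Posterior α = 89.9.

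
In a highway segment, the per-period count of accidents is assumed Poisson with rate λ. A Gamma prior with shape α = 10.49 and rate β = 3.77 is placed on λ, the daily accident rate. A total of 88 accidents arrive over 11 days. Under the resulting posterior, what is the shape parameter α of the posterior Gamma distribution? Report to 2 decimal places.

98.49

With a Gamma(shape α, rate β) prior, the Poisson likelihood is conjugate: the posterior is Gamma(α + ΣXᵢ, β + n).
Posterior: Gamma(α+S, β+n) = Gamma(10.49+88, 3.77+11) = Gamma(98.49, 14.77).
Posterior α = 98.49.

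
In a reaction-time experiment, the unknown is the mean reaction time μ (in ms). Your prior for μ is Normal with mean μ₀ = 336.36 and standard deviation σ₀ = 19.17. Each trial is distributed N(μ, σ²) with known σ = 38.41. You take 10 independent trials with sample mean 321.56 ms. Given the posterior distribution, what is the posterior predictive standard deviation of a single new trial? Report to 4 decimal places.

For Normal data with known variance σ², a Normal(μ₀, σ₀²) prior on μ is conjugate. Posterior precision = 1/σ₀² + n/σ²; posterior mean is the precision-weighted average of μ₀ and x̄.
σ₀² = 19.17² = 367.4889, σ² = 38.41² = 1475.3281; σ² + n·σ₀² = 1475.3281 + 10·367.4889 = 5150.2171.
Posterior precision = 1/σ₀² + n/σ² = 1/367.4889 + 10/1475.3281 = (σ² + n·σ₀²)/(σ₀²σ²) = 5150.2171/(367.4889·1475.3281); posterior variance σₙ² = σ₀²σ²/(σ² + n·σ₀²) = 367.4889·1475.3281/5150.2171 = 105.270650.
Predictive variance for one new observation = σₙ² + σ² = 367.4889·1475.3281/5150.2171 + 1475.3281 = σ²·(σ₀² + 5150.2171)/5150.2171 = 1475.3281·5517.706/5150.2171 = 1580.598750; SD = √(1475.3281·5517.706/5150.2171) = 39.7567.

39.7567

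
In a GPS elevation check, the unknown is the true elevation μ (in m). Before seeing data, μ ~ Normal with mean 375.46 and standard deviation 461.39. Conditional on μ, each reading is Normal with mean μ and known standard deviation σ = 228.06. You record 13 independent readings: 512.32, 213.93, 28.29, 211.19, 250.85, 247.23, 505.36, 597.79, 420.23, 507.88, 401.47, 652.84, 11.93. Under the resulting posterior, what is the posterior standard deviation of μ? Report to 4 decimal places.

For Normal data with known variance σ², a Normal(μ₀, σ₀²) prior on μ is conjugate. Posterior precision = 1/σ₀² + n/σ²; posterior mean is the precision-weighted average of μ₀ and x̄.
σ₀² = 461.39² = 212880.7321, σ² = 228.06² = 52011.3636; σ² + n·σ₀² = 52011.3636 + 13·212880.7321 = 2819460.8809.
Posterior precision = 1/σ₀² + n/σ² = 1/212880.7321 + 13/52011.3636 = (σ² + n·σ₀²)/(σ₀²σ²) = 2819460.8809/(212880.7321·52011.3636); posterior variance σₙ² = σ₀²σ²/(σ² + n·σ₀²) = 212880.7321·52011.3636/2819460.8809 = 3927.068907.
Posterior SD = √σₙ² = √(212880.7321·52011.3636/2819460.8809) = 62.6663.

62.6663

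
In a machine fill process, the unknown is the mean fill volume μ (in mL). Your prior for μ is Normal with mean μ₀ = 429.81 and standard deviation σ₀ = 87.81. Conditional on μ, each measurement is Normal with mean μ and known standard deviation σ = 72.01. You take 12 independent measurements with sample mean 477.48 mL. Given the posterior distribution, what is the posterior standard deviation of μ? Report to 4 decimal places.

20.2284

For Normal data with known variance σ², a Normal(μ₀, σ₀²) prior on μ is conjugate. Posterior precision = 1/σ₀² + n/σ²; posterior mean is the precision-weighted average of μ₀ and x̄.
σ₀² = 87.81² = 7710.5961, σ² = 72.01² = 5185.4401; σ² + n·σ₀² = 5185.4401 + 12·7710.5961 = 97712.5933.
Posterior precision = 1/σ₀² + n/σ² = 1/7710.5961 + 12/5185.4401 = (σ² + n·σ₀²)/(σ₀²σ²) = 97712.5933/(7710.5961·5185.4401); posterior variance σₙ² = σ₀²σ²/(σ² + n·σ₀²) = 7710.5961·5185.4401/97712.5933 = 409.188139.
Posterior SD = √σₙ² = √(7710.5961·5185.4401/97712.5933) = 20.2284.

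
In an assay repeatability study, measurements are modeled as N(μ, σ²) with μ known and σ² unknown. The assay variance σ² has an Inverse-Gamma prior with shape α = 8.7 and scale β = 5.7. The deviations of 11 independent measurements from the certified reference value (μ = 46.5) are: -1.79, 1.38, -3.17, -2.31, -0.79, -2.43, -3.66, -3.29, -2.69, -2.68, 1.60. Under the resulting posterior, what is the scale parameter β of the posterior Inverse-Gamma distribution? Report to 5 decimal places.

39.81035

With known mean μ and an Inverse-Gamma(α, β) prior on σ², the Normal likelihood is conjugate: posterior is Inv-Gamma(α + n/2, β + Σ(xᵢ−μ)²/2).
Σ(xᵢ−μ)² = (-1.79)² + (1.38)² + (-3.17)² + (-2.31)² + (-0.79)² + (-2.43)² + (-3.66)² + (-3.29)² + (-2.69)² + (-2.68)² + (1.60)² = 68.2207.
Posterior: Inv-Gamma(8.7 + 11/2, 5.7 + 68.2207/2) = Inv-Gamma(14.20, 39.81035).
Posterior β = 39.81035.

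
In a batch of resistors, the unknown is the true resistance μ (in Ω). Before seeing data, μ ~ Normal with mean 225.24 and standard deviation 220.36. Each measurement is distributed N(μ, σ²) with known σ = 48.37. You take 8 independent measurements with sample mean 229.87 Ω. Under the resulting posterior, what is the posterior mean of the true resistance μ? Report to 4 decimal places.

229.8423

For Normal data with known variance σ², a Normal(μ₀, σ₀²) prior on μ is conjugate. Posterior precision = 1/σ₀² + n/σ²; posterior mean is the precision-weighted average of μ₀ and x̄.
n·x̄ = 8·229.87 = 1838.96.
σ₀² = 220.36² = 48558.5296, σ² = 48.37² = 2339.6569; σ² + n·σ₀² = 2339.6569 + 8·48558.5296 = 390807.8937.
Posterior mean = (μ₀/σ₀² + n·x̄/σ²)/(1/σ₀² + n/σ²) = (σ²·μ₀ + σ₀²·n·x̄)/(σ² + n·σ₀²) = (2339.6569·225.24 + 48558.5296·1838.96)/390807.8937 = 89824177.913372/390807.8937 = 229.8423.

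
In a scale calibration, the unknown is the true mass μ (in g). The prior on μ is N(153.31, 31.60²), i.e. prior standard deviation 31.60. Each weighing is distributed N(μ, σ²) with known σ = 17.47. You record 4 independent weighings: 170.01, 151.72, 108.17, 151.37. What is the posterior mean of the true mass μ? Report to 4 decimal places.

145.8849

For Normal data with known variance σ², a Normal(μ₀, σ₀²) prior on μ is conjugate. Posterior precision = 1/σ₀² + n/σ²; posterior mean is the precision-weighted average of μ₀ and x̄.
Σxᵢ = 170.01 + 151.72 + 108.17 + 151.37 = 581.27, so n·x̄ = 581.27.
σ₀² = 31.60² = 998.56, σ² = 17.47² = 305.2009; σ² + n·σ₀² = 305.2009 + 4·998.56 = 4299.4409.
Posterior mean = (μ₀/σ₀² + n·x̄/σ²)/(1/σ₀² + n/σ²) = (σ²·μ₀ + σ₀²·n·x̄)/(σ² + n·σ₀²) = (305.2009·153.31 + 998.56·581.27)/4299.4409 = 627223.321179/4299.4409 = 145.8849.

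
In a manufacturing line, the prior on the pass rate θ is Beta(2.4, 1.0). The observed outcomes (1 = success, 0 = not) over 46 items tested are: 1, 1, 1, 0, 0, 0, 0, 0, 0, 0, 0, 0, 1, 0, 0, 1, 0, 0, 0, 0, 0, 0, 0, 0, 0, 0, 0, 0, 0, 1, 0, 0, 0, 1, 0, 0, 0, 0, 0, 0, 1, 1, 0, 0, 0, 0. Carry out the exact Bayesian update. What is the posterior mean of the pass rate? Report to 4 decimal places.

0.2308

The Beta prior is conjugate to a Binomial/Bernoulli likelihood; the update adds successes to α and failures to β.
Posterior: Beta(α+k, β+n−k) = Beta(2.4+9, 1.0+37) = Beta(11.4, 38.0).
Posterior mean = α/(α+β) = 11.4/49.4 = 0.2308.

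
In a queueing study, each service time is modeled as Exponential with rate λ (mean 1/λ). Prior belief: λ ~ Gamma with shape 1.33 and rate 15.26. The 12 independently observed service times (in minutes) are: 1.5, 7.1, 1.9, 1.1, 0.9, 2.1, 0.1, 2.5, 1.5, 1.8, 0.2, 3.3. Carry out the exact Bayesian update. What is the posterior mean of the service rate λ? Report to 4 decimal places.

With a Gamma(shape α, rate β) prior on the exponential rate λ, the posterior after n observations with total T = Σxᵢ is Gamma(α+n, β+T).
Sum of observations T = 24.0 minutes; n = 12.
Posterior: Gamma(1.33+12, 15.26+24.0) = Gamma(13.33, 39.26).
Posterior mean of λ = α/β = 13.33/39.26 = 0.3395.

0.3395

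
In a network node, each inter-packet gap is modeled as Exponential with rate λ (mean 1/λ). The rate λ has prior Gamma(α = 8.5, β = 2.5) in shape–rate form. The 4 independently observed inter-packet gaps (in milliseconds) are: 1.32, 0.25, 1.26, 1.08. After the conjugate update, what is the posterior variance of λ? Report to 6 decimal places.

With a Gamma(shape α, rate β) prior on the exponential rate λ, the posterior after n observations with total T = Σxᵢ is Gamma(α+n, β+T).
Sum of observations T = 3.91 milliseconds; n = 4.
Posterior: Gamma(8.5+4, 2.5+3.91) = Gamma(12.5, 6.41).
Var = α/β² = 0.304224.

0.304224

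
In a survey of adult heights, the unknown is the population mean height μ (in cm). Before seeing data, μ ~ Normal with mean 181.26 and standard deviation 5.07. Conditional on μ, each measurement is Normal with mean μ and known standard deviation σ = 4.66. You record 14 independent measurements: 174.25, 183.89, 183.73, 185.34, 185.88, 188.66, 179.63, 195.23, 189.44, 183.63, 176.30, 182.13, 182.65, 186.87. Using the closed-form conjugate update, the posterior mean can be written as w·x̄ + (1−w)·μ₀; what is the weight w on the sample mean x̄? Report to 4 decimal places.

0.9431

For Normal data with known variance σ², a Normal(μ₀, σ₀²) prior on μ is conjugate. Posterior precision = 1/σ₀² + n/σ²; posterior mean is the precision-weighted average of μ₀ and x̄.
σ₀² = 5.07² = 25.7049, σ² = 4.66² = 21.7156. Prior precision 1/σ₀² = 1/25.7049; data precision n/σ² = 14/21.7156.
w = (n/σ²)/(1/σ₀² + n/σ²) = n·σ₀²/(σ² + n·σ₀²) = 14·25.7049/(21.7156 + 14·25.7049) = 359.8686/381.5842 = 0.9431.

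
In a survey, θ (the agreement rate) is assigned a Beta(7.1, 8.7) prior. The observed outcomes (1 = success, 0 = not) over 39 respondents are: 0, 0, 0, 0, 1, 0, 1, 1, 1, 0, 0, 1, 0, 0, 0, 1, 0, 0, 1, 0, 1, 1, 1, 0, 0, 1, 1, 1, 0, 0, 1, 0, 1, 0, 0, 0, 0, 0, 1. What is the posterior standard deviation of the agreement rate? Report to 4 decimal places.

0.0661

The Beta prior is conjugate to a Binomial/Bernoulli likelihood; the update adds successes to α and failures to β.
Posterior: Beta(α+k, β+n−k) = Beta(7.1+16, 8.7+23) = Beta(23.1, 31.7).
Var = αβ/((α+β)²(α+β+1)) = 23.1·31.7/(54.8²·55.8) = 0.00436994; SD = √0.00436994 = 0.0661.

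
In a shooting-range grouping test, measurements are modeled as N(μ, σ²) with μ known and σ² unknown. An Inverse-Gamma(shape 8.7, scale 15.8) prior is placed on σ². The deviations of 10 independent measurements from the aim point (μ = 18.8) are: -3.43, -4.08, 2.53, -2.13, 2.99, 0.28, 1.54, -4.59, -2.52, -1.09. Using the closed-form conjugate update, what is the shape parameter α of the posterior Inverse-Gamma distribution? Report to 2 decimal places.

With known mean μ and an Inverse-Gamma(α, β) prior on σ², the Normal likelihood is conjugate: posterior is Inv-Gamma(α + n/2, β + Σ(xᵢ−μ)²/2).
Σ(xᵢ−μ)² = (-3.43)² + (-4.08)² + (2.53)² + (-2.13)² + (2.99)² + (0.28)² + (1.54)² + (-4.59)² + (-2.52)² + (-1.09)² = 79.3458.
Posterior: Inv-Gamma(8.7 + 10/2, 15.8 + 79.3458/2) = Inv-Gamma(13.70, 55.47290).
Posterior α = 13.70.

13.70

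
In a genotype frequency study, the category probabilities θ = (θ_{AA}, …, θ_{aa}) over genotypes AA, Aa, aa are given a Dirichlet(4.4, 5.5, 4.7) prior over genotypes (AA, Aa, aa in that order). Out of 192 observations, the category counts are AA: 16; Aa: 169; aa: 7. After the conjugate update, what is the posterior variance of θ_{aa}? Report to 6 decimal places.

0.000257

The Dirichlet prior is conjugate to the Multinomial likelihood: each posterior αⱼ = prior αⱼ + observed count nⱼ.
Posterior concentration: (20.4, 174.5, 11.7), total = 206.6.
Var[θ_j] = α_j(Σα−α_j)/((Σα)²(Σα+1)) = 11.7·194.9/(206.6²·207.6) = 0.000257.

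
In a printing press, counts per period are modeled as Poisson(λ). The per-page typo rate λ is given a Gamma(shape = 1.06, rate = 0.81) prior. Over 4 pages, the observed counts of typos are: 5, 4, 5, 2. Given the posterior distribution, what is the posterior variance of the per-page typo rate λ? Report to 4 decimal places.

0.7374

With a Gamma(shape α, rate β) prior, the Poisson likelihood is conjugate: the posterior is Gamma(α + ΣXᵢ, β + n).
Sum of counts S = 16 over n = 4 pages.
Posterior: Gamma(α+S, β+n) = Gamma(1.06+16, 0.81+4) = Gamma(17.06, 4.81).
Var = α/β² = 17.06/4.81² = 0.7374.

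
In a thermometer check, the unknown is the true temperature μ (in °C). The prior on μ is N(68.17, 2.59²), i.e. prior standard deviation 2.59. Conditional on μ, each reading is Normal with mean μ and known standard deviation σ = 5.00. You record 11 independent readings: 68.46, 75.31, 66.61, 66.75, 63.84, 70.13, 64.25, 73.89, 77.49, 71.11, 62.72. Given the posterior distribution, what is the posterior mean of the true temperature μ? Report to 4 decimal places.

For Normal data with known variance σ², a Normal(μ₀, σ₀²) prior on μ is conjugate. Posterior precision = 1/σ₀² + n/σ²; posterior mean is the precision-weighted average of μ₀ and x̄.
Σxᵢ = 68.46 + 75.31 + 66.61 + 66.75 + 63.84 + 70.13 + 64.25 + 73.89 + 77.49 + 71.11 + 62.72 = 760.56, so n·x̄ = 760.56.
σ₀² = 2.59² = 6.7081, σ² = 5.00² = 25; σ² + n·σ₀² = 25 + 11·6.7081 = 98.7891.
Posterior mean = (μ₀/σ₀² + n·x̄/σ²)/(1/σ₀² + n/σ²) = (σ²·μ₀ + σ₀²·n·x̄)/(σ² + n·σ₀²) = (25·68.17 + 6.7081·760.56)/98.7891 = 6806.162536/98.7891 = 68.8959.

68.8959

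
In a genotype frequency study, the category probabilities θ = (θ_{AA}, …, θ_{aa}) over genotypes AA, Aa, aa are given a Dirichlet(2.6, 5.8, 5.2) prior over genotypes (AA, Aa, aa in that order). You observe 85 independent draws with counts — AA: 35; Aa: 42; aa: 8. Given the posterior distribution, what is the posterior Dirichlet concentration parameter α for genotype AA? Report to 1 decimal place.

37.6

The Dirichlet prior is conjugate to the Multinomial likelihood: each posterior αⱼ = prior αⱼ + observed count nⱼ.
Posterior concentration: (37.6, 47.8, 13.2), total = 98.6.
α_{AA} = 2.6 + 35 = 37.6.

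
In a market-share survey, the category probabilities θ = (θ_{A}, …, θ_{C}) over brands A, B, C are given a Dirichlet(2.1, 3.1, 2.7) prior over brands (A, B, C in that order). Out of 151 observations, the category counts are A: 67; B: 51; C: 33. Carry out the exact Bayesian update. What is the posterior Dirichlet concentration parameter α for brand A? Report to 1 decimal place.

69.1

The Dirichlet prior is conjugate to the Multinomial likelihood: each posterior αⱼ = prior αⱼ + observed count nⱼ.
Posterior concentration: (69.1, 54.1, 35.7), total = 158.9.
α_{A} = 2.1 + 67 = 69.1.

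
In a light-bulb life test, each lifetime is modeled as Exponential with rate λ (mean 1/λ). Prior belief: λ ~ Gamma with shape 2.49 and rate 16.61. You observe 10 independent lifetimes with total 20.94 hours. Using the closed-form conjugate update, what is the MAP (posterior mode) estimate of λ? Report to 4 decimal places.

With a Gamma(shape α, rate β) prior on the exponential rate λ, the posterior after n observations with total T = Σxᵢ is Gamma(α+n, β+T).
Posterior: Gamma(2.49+10, 16.61+20.94) = Gamma(12.49, 37.55).
Mode = (α−1)/β = 0.3060.

0.3060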